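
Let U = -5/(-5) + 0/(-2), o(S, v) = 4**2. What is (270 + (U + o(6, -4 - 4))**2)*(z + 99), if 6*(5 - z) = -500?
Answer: 314158/3 ≈ 1.0472e+5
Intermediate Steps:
z = 265/3 (z = 5 - 1/6*(-500) = 5 + 250/3 = 265/3 ≈ 88.333)
o(S, v) = 16
U = 1 (U = -5*(-1/5) + 0*(-1/2) = 1 + 0 = 1)
(270 + (U + o(6, -4 - 4))**2)*(z + 99) = (270 + (1 + 16)**2)*(265/3 + 99) = (270 + 17**2)*(562/3) = (270 + 289)*(562/3) = 559*(562/3) = 314158/3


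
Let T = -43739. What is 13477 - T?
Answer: 57216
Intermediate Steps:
13477 - T = 13477 - 1*(-43739) = 13477 + 43739 = 57216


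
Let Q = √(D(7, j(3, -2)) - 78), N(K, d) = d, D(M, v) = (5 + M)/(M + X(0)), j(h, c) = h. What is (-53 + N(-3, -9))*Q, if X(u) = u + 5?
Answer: -62*I*√77 ≈ -544.05*I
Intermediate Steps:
X(u) = 5 + u
D(M, v) = 1 (D(M, v) = (5 + M)/(M + (5 + 0)) = (5 + M)/(M + 5) = (5 + M)/(5 + M) = 1)
Q = I*√77 (Q = √(1 - 78) = √(-77) = I*√77 ≈ 8.775*I)
(-53 + N(-3, -9))*Q = (-53 - 9)*(I*√77) = -62*I*√77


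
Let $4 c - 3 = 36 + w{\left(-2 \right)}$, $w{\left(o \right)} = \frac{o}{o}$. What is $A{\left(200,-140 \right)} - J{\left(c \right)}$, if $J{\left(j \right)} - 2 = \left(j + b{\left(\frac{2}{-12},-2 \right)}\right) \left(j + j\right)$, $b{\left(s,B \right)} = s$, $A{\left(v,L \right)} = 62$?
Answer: $- \frac{410}{3} \approx -136.67$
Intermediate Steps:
$w{\left(o \right)} = 1$
$c = 10$ ($c = \frac{3}{4} + \frac{36 + 1}{4} = \frac{3}{4} + \frac{1}{4} \cdot 37 = \frac{3}{4} + \frac{37}{4} = 10$)
$J{\left(j \right)} = 2 + 2 j \left(- \frac{1}{6} + j\right)$ ($J{\left(j \right)} = 2 + \left(j + \frac{2}{-12}\right) \left(j + j\right) = 2 + \left(j + 2 \left(- \frac{1}{12}\right)\right) 2 j = 2 + \left(j - \frac{1}{6}\right) 2 j = 2 + \left(- \frac{1}{6} + j\right) 2 j = 2 + 2 j \left(- \frac{1}{6} + j\right)$)
$A{\left(200,-140 \right)} - J{\left(c \right)} = 62 - \left(2 + 2 \cdot 10^{2} - \frac{10}{3}\right) = 62 - \left(2 + 2 \cdot 100 - \frac{10}{3}\right) = 62 - \left(2 + 200 - \frac{10}{3}\right) = 62 - \frac{596}{3} = - \frac{410}{3}$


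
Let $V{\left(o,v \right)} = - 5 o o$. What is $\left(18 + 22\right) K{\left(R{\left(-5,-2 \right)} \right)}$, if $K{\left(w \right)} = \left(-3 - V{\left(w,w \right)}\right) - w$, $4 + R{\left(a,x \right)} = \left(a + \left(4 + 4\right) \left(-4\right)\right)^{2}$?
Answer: $372590280$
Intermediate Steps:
$V{\left(o,v \right)} = - 5 o^{2}$
$R{\left(a,x \right)} = -4 + \left(-32 + a\right)^{2}$ ($R{\left(a,x \right)} = -4 + \left(a + \left(4 + 4\right) \left(-4\right)\right)^{2} = -4 + \left(a + 8 \left(-4\right)\right)^{2} = -4 + \left(a - 32\right)^{2} = -4 + \left(-32 + a\right)^{2}$)
$K{\left(w \right)} = -3 - w + 5 w^{2}$ ($K{\left(w \right)} = \left(-3 - - 5 w^{2}\right) - w = \left(-3 + 5 w^{2}\right) - w = -3 - w + 5 w^{2}$)
$\left(18 + 22\right) K{\left(R{\left(-5,-2 \right)} \right)} = \left(18 + 22\right) \left(-3 - \left(-4 + \left(-32 - 5\right)^{2}\right) + 5 \left(-4 + \left(-32 - 5\right)^{2}\right)^{2}\right) = 40 \left(-3 - \left(-4 + \left(-37\right)^{2}\right) + 5 \left(-4 + \left(-37\right)^{2}\right)^{2}\right) = 40 \left(-3 - \left(-4 + 1369\right) + 5 \left(-4 + 1369\right)^{2}\right) = 40 \left(-3 - 1365 + 5 \cdot 1365^{2}\right) = 40 \left(-3 - 1365 + 5 \cdot 1863225\right) = 40 \left(-3 - 1365 + 9316125\right) = 40 \cdot 9314757 = 372590280$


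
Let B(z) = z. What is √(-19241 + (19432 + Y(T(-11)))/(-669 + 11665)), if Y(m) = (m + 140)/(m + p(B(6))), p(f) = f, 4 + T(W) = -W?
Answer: 61*I*√26413395385/71474 ≈ 138.71*I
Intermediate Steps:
T(W) = -4 - W
Y(m) = (140 + m)/(6 + m) (Y(m) = (m + 140)/(m + 6) = (140 + m)/(6 + m))
√(-19241 + (19432 + Y(T(-11)))/(-669 + 11665)) = √(-19241 + (19432 + (140 + (-4 - 1*(-11)))/(6 + (-4 - 1*(-11))))/(-669 + 11665)) = √(-19241 + (19432 + (140 + (-4 + 11))/(6 + (-4 + 11)))/10996) = √(-19241 + (19432 + (140 + 7)/(6 + 7))*(1/10996)) = √(-19241 + (19432 + 147/13)*(1/10996)) = √(-19241 + (252763/13)*(1/10996)) = √(-19241 + 252763/142948) = √(-2750209705/142948) = 61*I*√26413395385/71474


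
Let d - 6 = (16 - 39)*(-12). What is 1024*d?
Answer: 288768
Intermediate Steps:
d = 282 (d = 6 + (16 - 39)*(-12) = 6 - 23*(-12) = 6 + 276 = 282)
1024*d = 1024*282 = 288768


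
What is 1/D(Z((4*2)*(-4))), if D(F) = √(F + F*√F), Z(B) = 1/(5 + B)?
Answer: 9*√3/√(-9 - I*√3) ≈ 0.48875 + 5.1259*I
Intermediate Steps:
D(F) = √(F + F^(3/2))
1/D(Z((4*2)*(-4))) = 1/(√(1/(5 + (4*2)*(-4)) + (1/(5 + (4*2)*(-4)))^(3/2))) = 1/(√(1/(5 + 8*(-4)) + (1/(5 + 8*(-4)))^(3/2))) = 1/(√(1/(5 - 32) + (1/(5 - 32))^(3/2))) = 1/(√(1/(-27) + (1/(-27))^(3/2))) = 1/(√(-1/27 + (-1/27)^(3/2))) = 1/(√(-1/27 - I*√3/243)) = (-1/27 - I*√3/243)^(-½)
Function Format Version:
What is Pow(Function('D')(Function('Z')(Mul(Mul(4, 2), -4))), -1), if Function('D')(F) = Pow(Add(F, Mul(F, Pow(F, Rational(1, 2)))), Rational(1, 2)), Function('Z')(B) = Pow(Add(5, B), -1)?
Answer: Mul(9, Pow(3, Rational(1, 2)), Pow(Add(-9, Mul(-1, I, Pow(3, Rational(1, 2)))), Rational(-1, 2))) ≈ Add(0.48875, Mul(5.1259, I))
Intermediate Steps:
Function('D')(F) = Pow(Add(F, Pow(F, Rational(3, 2))), Rational(1, 2))
Pow(Function('D')(Function('Z')(Mul(Mul(4, 2), -4))), -1) = Pow(Pow(Add(Pow(Add(5, Mul(Mul(4, 2), -4)), -1), Pow(Pow(Add(5, Mul(Mul(4, 2), -4)), -1), Rational(3, 2))), Rational(1, 2)), -1) = Pow(Pow(Add(Pow(Add(5, Mul(8, -4)), -1), Pow(Pow(Add(5, Mul(8, -4)), -1), Rational(3, 2))), Rational(1, 2)), -1) = Pow(Pow(Add(Pow(Add(5, -32), -1), Pow(Pow(Add(5, -32), -1), Rational(3, 2))), Rational(1, 2)), -1) = Pow(Pow(Add(Pow(-27, -1), Pow(Pow(-27, -1), Rational(3, 2))), Rational(1, 2)), -1) = Pow(Pow(Add(Rational(-1, 27), Pow(Rational(-1, 27), Rational(3, 2))), Rational(1, 2)), -1) = Pow(Pow(Add(Rational(-1, 27), Mul(Rational(-1, 243), I, Pow(3, Rational(1, 2)))), Rational(1, 2)), -1) = Pow(Add(Rational(-1, 27), Mul(Rational(-1, 243), I, Pow(3, Rational(1, 2)))), Rational(-1, 2))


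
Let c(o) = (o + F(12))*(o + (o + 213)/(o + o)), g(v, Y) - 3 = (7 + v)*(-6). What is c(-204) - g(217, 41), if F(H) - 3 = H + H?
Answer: 5093595/136 ≈ 37453.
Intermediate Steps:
F(H) = 3 + 2*H (F(H) = 3 + (H + H) = 3 + 2*H)
g(v, Y) = -39 - 6*v (g(v, Y) = 3 + (7 + v)*(-6) = 3 + (-42 - 6*v) = -39 - 6*v)
c(o) = (27 + o)*(o + (213 + o)/(2*o)) (c(o) = (o + (3 + 2*12))*(o + (o + 213)/(o + o)) = (o + (3 + 24))*(o + (213 + o)/((2*o))) = (o + 27)*(o + (213 + o)*(1/(2*o))) = (27 + o)*(o + (213 + o)/(2*o)))
c(-204) - g(217, 41) = (120 + (-204)**2 + (55/2)*(-204) + (5751/2)/(-204)) - (-39 - 6*217) = (120 + 41616 - 5610 + (5751/2)*(-1/204)) - (-39 - 1302) = (120 + 41616 - 5610 - 1917/136) - 1*(-1341) = 4911219/136 + 1341 = 5093595/136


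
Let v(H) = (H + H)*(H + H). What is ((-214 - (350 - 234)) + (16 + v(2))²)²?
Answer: 481636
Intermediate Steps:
v(H) = 4*H² (v(H) = (2*H)*(2*H) = 4*H²)
((-214 - (350 - 234)) + (16 + v(2))²)² = ((-214 - (350 - 234)) + (16 + 4*2²)²)² = ((-214 - 1*116) + (16 + 4*4)²)² = ((-214 - 116) + (16 + 16)²)² = (-330 + 32²)² = (-330 + 1024)² = 694² = 481636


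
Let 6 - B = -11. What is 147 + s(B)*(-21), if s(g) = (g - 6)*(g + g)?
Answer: -7707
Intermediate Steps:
B = 17 (B = 6 - 1*(-11) = 6 + 11 = 17)
s(g) = 2*g*(-6 + g) (s(g) = (-6 + g)*(2*g) = 2*g*(-6 + g))
147 + s(B)*(-21) = 147 + (2*17*(-6 + 17))*(-21) = 147 + (2*17*11)*(-21) = 147 + 374*(-21) = 147 - 7854 = -7707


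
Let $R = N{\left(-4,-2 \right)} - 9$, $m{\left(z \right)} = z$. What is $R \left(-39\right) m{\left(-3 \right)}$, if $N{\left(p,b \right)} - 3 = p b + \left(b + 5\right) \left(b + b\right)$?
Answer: $-1170$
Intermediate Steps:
$N{\left(p,b \right)} = 3 + b p + 2 b \left(5 + b\right)$ ($N{\left(p,b \right)} = 3 + \left(p b + \left(b + 5\right) \left(b + b\right)\right) = 3 + \left(b p + \left(5 + b\right) 2 b\right) = 3 + \left(b p + 2 b \left(5 + b\right)\right) = 3 + b p + 2 b \left(5 + b\right)$)
$R = -10$ ($R = \left(3 + 2 \left(-2\right)^{2} + 10 \left(-2\right) - -8\right) - 9 = \left(3 + 2 \cdot 4 - 20 + 8\right) - 9 = \left(3 + 8 - 20 + 8\right) - 9 = -1 - 9 = -10$)
$R \left(-39\right) m{\left(-3 \right)} = \left(-10\right) \left(-39\right) \left(-3\right) = 390 \left(-3\right) = -1170$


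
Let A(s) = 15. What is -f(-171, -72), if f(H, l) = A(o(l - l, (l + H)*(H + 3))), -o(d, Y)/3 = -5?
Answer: -15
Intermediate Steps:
o(d, Y) = 15 (o(d, Y) = -3*(-5) = 15)
f(H, l) = 15
-f(-171, -72) = -1*15 = -15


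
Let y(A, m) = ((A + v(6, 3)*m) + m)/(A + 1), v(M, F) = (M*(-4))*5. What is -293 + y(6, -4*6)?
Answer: 811/7 ≈ 115.86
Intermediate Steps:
v(M, F) = -20*M (v(M, F) = -4*M*5 = -20*M)
y(A, m) = (A - 119*m)/(1 + A) (y(A, m) = ((A + (-20*6)*m) + m)/(A + 1) = ((A - 120*m) + m)/(1 + A) = (A - 119*m)/(1 + A))
-293 + y(6, -4*6) = -293 + (6 - (-476)*6)/(1 + 6) = -293 + (6 - 119*(-24))/7 = -293 + (6 + 2856)/7 = -293 + (1/7)*2862 = -293 + 2862/7 = 811/7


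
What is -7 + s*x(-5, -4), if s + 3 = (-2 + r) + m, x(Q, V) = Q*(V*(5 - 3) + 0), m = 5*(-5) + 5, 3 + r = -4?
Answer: -1287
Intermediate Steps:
r = -7 (r = -3 - 4 = -7)
m = -20 (m = -25 + 5 = -20)
x(Q, V) = 2*Q*V (x(Q, V) = Q*(V*2 + 0) = Q*(2*V + 0) = Q*(2*V) = 2*Q*V)
s = -32 (s = -3 + ((-2 - 7) - 20) = -3 + (-9 - 20) = -3 - 29 = -32)
-7 + s*x(-5, -4) = -7 - 64*(-5)*(-4) = -7 - 32*40 = -7 - 1280 = -1287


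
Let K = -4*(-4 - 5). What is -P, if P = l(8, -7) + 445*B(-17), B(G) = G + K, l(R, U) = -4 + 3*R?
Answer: -8475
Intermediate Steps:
K = 36 (K = -4*(-9) = 36)
B(G) = 36 + G (B(G) = G + 36 = 36 + G)
P = 8475 (P = (-4 + 3*8) + 445*(36 - 17) = (-4 + 24) + 445*19 = 20 + 8455 = 8475)
-P = -1*8475 = -8475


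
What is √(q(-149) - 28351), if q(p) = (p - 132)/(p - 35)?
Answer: I*√239949938/92 ≈ 168.37*I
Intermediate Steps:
q(p) = (-132 + p)/(-35 + p)
√(q(-149) - 28351) = √((-132 - 149)/(-35 - 149) - 28351) = √(-281/(-184) - 28351) = √(-1/184*(-281) - 28351) = √(281/184 - 28351) = √(-5216303/184) = I*√239949938/92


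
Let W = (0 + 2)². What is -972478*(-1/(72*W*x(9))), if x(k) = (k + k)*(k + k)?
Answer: 486239/46656 ≈ 10.422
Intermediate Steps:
W = 4 (W = 2² = 4)
x(k) = 4*k² (x(k) = (2*k)*(2*k) = 4*k²)
-972478*(-1/(72*W*x(9))) = -972478/(((4*9²)*4)*(-72)) = -972478/(((4*81)*4)*(-72)) = -972478/((324*4)*(-72)) = -972478/(1296*(-72)) = -972478/(-93312) = -972478*(-1/93312) = 486239/46656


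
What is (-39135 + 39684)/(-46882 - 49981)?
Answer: -549/96863 ≈ -0.0056678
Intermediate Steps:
(-39135 + 39684)/(-46882 - 49981) = 549/(-96863) = 549*(-1/96863) = -549/96863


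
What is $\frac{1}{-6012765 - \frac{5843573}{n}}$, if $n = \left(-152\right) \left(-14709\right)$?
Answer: $- \frac{2235768}{13443153422093} \approx -1.6631 \cdot 10^{-7}$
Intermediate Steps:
$n = 2235768$
$\frac{1}{-6012765 - \frac{5843573}{n}} = \frac{1}{-6012765 - \frac{5843573}{2235768}} = \frac{1}{- \frac{13443153422093}{2235768}} = - \frac{2235768}{13443153422093}$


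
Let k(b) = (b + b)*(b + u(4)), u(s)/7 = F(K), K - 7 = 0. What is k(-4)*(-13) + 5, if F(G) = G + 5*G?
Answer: 30165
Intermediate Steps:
K = 7 (K = 7 + 0 = 7)
F(G) = 6*G
u(s) = 294 (u(s) = 7*(6*7) = 7*42 = 294)
k(b) = 2*b*(294 + b) (k(b) = (b + b)*(b + 294) = (2*b)*(294 + b) = 2*b*(294 + b))
k(-4)*(-13) + 5 = (2*(-4)*(294 - 4))*(-13) + 5 = (2*(-4)*290)*(-13) + 5 = -2320*(-13) + 5 = 30160 + 5 = 30165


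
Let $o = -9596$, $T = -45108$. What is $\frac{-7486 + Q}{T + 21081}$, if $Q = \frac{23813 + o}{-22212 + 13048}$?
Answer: $\frac{68615921}{220183428} \approx 0.31163$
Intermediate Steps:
$Q = - \frac{14217}{9164}$ ($Q = \frac{23813 - 9596}{-22212 + 13048} = \frac{14217}{-9164} = 14217 \left(- \frac{1}{9164}\right) = - \frac{14217}{9164} \approx -1.5514$)
$\frac{-7486 + Q}{T + 21081} = \frac{-7486 - \frac{14217}{9164}}{-45108 + 21081} = - \frac{68615921}{9164 \left(-24027\right)} = \left(- \frac{68615921}{9164}\right) \left(- \frac{1}{24027}\right) = \frac{68615921}{220183428}$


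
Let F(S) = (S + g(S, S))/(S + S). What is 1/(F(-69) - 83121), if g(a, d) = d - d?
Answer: -2/166241 ≈ -1.2031e-5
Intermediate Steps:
g(a, d) = 0
F(S) = ½ (F(S) = (S + 0)/(S + S) = S/((2*S)) = S*(1/(2*S)) = ½)
1/(F(-69) - 83121) = 1/(½ - 83121) = 1/(-166241/2) = -2/166241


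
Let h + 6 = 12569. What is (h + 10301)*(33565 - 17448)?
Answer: 368499088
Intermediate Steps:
h = 12563 (h = -6 + 12569 = 12563)
(h + 10301)*(33565 - 17448) = (12563 + 10301)*(33565 - 17448) = 22864*16117 = 368499088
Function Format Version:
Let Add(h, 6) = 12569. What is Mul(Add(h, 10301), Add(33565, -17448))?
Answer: 368499088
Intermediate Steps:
h = 12563 (h = Add(-6, 12569) = 12563)
Mul(Add(h, 10301), Add(33565, -17448)) = Mul(Add(12563, 10301), Add(33565, -17448)) = Mul(22864, 16117) = 368499088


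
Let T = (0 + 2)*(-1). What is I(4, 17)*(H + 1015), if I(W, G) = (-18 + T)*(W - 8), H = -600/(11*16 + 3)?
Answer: 14486800/179 ≈ 80932.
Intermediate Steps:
H = -600/179 (H = -600/(176 + 3) = -600/179 ≈ -3.3520)
T = -2 (T = 2*(-1) = -2)
I(W, G) = 160 - 20*W (I(W, G) = (-18 - 2)*(W - 8) = -20*(-8 + W) = 160 - 20*W)
I(4, 17)*(H + 1015) = (160 - 20*4)*(-600/179 + 1015) = (160 - 80)*(181085/179) = 80*(181085/179) = 14486800/179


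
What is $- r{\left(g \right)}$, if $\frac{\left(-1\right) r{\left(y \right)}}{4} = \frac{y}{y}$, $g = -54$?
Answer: $4$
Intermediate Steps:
$r{\left(y \right)} = -4$ ($r{\left(y \right)} = - 4 \frac{y}{y} = \left(-4\right) 1 = -4$)
$- r{\left(g \right)} = \left(-1\right) \left(-4\right) = 4$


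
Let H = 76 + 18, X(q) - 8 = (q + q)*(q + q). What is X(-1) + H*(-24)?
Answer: -2244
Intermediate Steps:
X(q) = 8 + 4*q² (X(q) = 8 + (q + q)*(q + q) = 8 + (2*q)*(2*q) = 8 + 4*q²)
H = 94
X(-1) + H*(-24) = (8 + 4*(-1)²) + 94*(-24) = (8 + 4*1) - 2256 = (8 + 4) - 2256 = 12 - 2256 = -2244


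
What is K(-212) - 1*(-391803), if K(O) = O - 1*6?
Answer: 391585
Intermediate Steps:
K(O) = -6 + O (K(O) = O - 6 = -6 + O)
K(-212) - 1*(-391803) = (-6 - 212) - 1*(-391803) = -218 + 391803 = 391585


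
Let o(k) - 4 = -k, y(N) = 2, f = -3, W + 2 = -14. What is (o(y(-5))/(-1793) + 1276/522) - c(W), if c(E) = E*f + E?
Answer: -476956/16137 ≈ -29.557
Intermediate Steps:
W = -16 (W = -2 - 14 = -16)
o(k) = 4 - k
c(E) = -2*E (c(E) = E*(-3) + E = -3*E + E = -2*E)
(o(y(-5))/(-1793) + 1276/522) - c(W) = ((4 - 1*2)/(-1793) + 1276/522) - (-2)*(-16) = ((4 - 2)*(-1/1793) + 1276*(1/522)) - 1*32 = (2*(-1/1793) + 22/9) - 32 = (-2/1793 + 22/9) - 32 = 39428/16137 - 32 = -476956/16137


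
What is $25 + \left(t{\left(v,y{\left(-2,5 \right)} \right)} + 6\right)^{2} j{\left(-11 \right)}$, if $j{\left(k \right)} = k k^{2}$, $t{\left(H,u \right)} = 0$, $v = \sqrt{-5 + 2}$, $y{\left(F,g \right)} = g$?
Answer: $-47891$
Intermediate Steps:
$v = i \sqrt{3}$ ($v = \sqrt{-3} = i \sqrt{3} \approx 1.732 i$)
$j{\left(k \right)} = k^{3}$
$25 + \left(t{\left(v,y{\left(-2,5 \right)} \right)} + 6\right)^{2} j{\left(-11 \right)} = 25 + \left(0 + 6\right)^{2} \left(-11\right)^{3} = 25 + 6^{2} \left(-1331\right) = 25 + 36 \left(-1331\right) = 25 - 47916 = -47891$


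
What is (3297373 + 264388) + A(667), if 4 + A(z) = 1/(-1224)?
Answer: 4359590567/1224 ≈ 3.5618e+6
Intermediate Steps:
A(z) = -4897/1224 (A(z) = -4 + 1/(-1224) = -4 - 1/1224 = -4897/1224)
(3297373 + 264388) + A(667) = (3297373 + 264388) - 4897/1224 = 3561761 - 4897/1224 = 4359590567/1224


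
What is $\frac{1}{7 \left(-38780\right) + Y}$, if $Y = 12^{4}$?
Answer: $- \frac{1}{250724} \approx -3.9884 \cdot 10^{-6}$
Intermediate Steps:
$Y = 20736$
$\frac{1}{7 \left(-38780\right) + Y} = \frac{1}{7 \left(-38780\right) + 20736} = \frac{1}{-271460 + 20736} = \frac{1}{-250724} = - \frac{1}{250724}$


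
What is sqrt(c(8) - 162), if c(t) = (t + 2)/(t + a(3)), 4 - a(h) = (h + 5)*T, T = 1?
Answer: I*sqrt(638)/2 ≈ 12.629*I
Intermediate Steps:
a(h) = -1 - h (a(h) = 4 - (h + 5) = 4 - (5 + h) = 4 + (-5 - h) = -1 - h)
c(t) = (2 + t)/(-4 + t) (c(t) = (t + 2)/(t + (-1 - 1*3)) = (2 + t)/(t + (-1 - 3)) = (2 + t)/(t - 4) = (2 + t)/(-4 + t))
sqrt(c(8) - 162) = sqrt((2 + 8)/(-4 + 8) - 162) = sqrt(10/4 - 162) = sqrt((1/4)*10 - 162) = sqrt(5/2 - 162) = sqrt(-319/2) = I*sqrt(638)/2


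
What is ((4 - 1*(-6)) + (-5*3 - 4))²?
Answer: 81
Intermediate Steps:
((4 - 1*(-6)) + (-5*3 - 4))² = ((4 + 6) + (-15 - 4))² = (10 - 19)² = (-9)² = 81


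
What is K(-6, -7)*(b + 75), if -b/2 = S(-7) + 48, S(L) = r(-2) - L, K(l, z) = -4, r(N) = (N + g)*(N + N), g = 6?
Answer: 12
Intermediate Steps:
r(N) = 2*N*(6 + N) (r(N) = (N + 6)*(N + N) = (6 + N)*(2*N) = 2*N*(6 + N))
S(L) = -16 - L (S(L) = 2*(-2)*(6 - 2) - L = 2*(-2)*4 - L = -16 - L)
b = -78 (b = -2*((-16 - 1*(-7)) + 48) = -2*((-16 + 7) + 48) = -2*(-9 + 48) = -2*39 = -78)
K(-6, -7)*(b + 75) = -4*(-78 + 75) = -4*(-3) = 12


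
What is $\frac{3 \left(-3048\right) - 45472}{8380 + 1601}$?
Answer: $- \frac{54616}{9981} \approx -5.472$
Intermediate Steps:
$\frac{3 \left(-3048\right) - 45472}{8380 + 1601} = \frac{-9144 - 45472}{9981} = \left(-54616\right) \frac{1}{9981} = - \frac{54616}{9981}$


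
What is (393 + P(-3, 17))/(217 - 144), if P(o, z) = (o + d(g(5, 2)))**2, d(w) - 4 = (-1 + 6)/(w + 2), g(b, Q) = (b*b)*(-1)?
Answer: 208221/38617 ≈ 5.3920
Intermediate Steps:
g(b, Q) = -b**2 (g(b, Q) = b**2*(-1) = -b**2)
d(w) = 4 + 5/(2 + w) (d(w) = 4 + (-1 + 6)/(w + 2) = 4 + 5/(2 + w))
P(o, z) = (87/23 + o)**2 (P(o, z) = (o + (13 + 4*(-1*5**2))/(2 - 1*5**2))**2 = (o + (13 + 4*(-1*25))/(2 - 1*25))**2 = (o + (13 + 4*(-25))/(2 - 25))**2 = (o + (13 - 100)/(-23))**2 = (o - 1/23*(-87))**2 = (o + 87/23)**2 = (87/23 + o)**2)
(393 + P(-3, 17))/(217 - 144) = (393 + (87 + 23*(-3))**2/529)/(217 - 144) = (393 + (87 - 69)**2/529)/73 = (393 + (1/529)*18**2)*(1/73) = (393 + (1/529)*324)*(1/73) = (393 + 324/529)*(1/73) = (208221/529)*(1/73) = 208221/38617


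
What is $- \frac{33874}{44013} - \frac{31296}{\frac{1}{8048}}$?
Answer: $- \frac{11085563498578}{44013} \approx -2.5187 \cdot 10^{8}$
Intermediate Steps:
$- \frac{33874}{44013} - \frac{31296}{\frac{1}{8048}} = \left(-33874\right) \frac{1}{44013} - 31296 \frac{1}{\frac{1}{8048}} = - \frac{33874}{44013} - 251870208 = - \frac{11085563498578}{44013}$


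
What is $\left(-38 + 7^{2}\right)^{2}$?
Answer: $121$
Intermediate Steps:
$\left(-38 + 7^{2}\right)^{2} = \left(-38 + 49\right)^{2} = 11^{2} = 121$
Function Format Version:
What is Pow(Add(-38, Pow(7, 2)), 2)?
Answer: 121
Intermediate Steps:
Pow(Add(-38, Pow(7, 2)), 2) = Pow(Add(-38, 49), 2) = Pow(11, 2) = 121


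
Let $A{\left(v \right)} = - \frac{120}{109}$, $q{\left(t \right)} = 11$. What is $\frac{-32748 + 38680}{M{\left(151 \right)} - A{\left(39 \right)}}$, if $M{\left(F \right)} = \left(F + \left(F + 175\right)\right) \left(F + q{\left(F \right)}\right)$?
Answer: $\frac{323294}{4211493} \approx 0.076765$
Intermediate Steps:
$A{\left(v \right)} = - \frac{120}{109}$ ($A{\left(v \right)} = \left(-120\right) \frac{1}{109} = - \frac{120}{109}$)
$M{\left(F \right)} = \left(11 + F\right) \left(175 + 2 F\right)$ ($M{\left(F \right)} = \left(F + \left(F + 175\right)\right) \left(F + 11\right) = \left(F + \left(175 + F\right)\right) \left(11 + F\right) = \left(175 + 2 F\right) \left(11 + F\right) = \left(11 + F\right) \left(175 + 2 F\right)$)
$\frac{-32748 + 38680}{M{\left(151 \right)} - A{\left(39 \right)}} = \frac{-32748 + 38680}{\left(1925 + 2 \cdot 151^{2} + 197 \cdot 151\right) - - \frac{120}{109}} = \frac{5932}{\left(1925 + 2 \cdot 22801 + 29747\right) + \frac{120}{109}} = \frac{5932}{\left(1925 + 45602 + 29747\right) + \frac{120}{109}} = \frac{5932}{77274 + \frac{120}{109}} = \frac{5932}{\frac{8422986}{109}} = 5932 \cdot \frac{109}{8422986} = \frac{323294}{4211493}$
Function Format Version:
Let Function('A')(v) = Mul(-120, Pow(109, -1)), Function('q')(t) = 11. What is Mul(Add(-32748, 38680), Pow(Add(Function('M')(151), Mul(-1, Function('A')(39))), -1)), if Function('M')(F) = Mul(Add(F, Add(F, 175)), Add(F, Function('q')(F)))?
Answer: Rational(323294, 4211493) ≈ 0.076765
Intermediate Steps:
Function('A')(v) = Rational(-120, 109) (Function('A')(v) = Mul(-120, Rational(1, 109)) = Rational(-120, 109))
Function('M')(F) = Mul(Add(11, F), Add(175, Mul(2, F))) (Function('M')(F) = Mul(Add(F, Add(F, 175)), Add(F, 11)) = Mul(Add(F, Add(175, F)), Add(11, F)) = Mul(Add(175, Mul(2, F)), Add(11, F)) = Mul(Add(11, F), Add(175, Mul(2, F))))
Mul(Add(-32748, 38680), Pow(Add(Function('M')(151), Mul(-1, Function('A')(39))), -1)) = Mul(Add(-32748, 38680), Pow(Add(Add(1925, Mul(2, Pow(151, 2)), Mul(197, 151)), Mul(-1, Rational(-120, 109))), -1)) = Mul(5932, Pow(Add(Add(1925, Mul(2, 22801), 29747), Rational(120, 109)), -1)) = Mul(5932, Pow(Add(Add(1925, 45602, 29747), Rational(120, 109)), -1)) = Mul(5932, Pow(Add(77274, Rational(120, 109)), -1)) = Mul(5932, Pow(Rational(8422986, 109), -1)) = Mul(5932, Rational(109, 8422986)) = Rational(323294, 4211493)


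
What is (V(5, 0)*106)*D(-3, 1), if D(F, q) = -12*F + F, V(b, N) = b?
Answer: 17490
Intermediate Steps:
D(F, q) = -11*F
(V(5, 0)*106)*D(-3, 1) = (5*106)*(-11*(-3)) = 530*33 = 17490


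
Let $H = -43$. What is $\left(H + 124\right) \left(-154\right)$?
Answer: $-12474$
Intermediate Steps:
$\left(H + 124\right) \left(-154\right) = \left(-43 + 124\right) \left(-154\right) = 81 \left(-154\right) = -12474$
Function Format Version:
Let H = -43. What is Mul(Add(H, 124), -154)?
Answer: -12474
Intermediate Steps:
Mul(Add(H, 124), -154) = Mul(Add(-43, 124), -154) = Mul(81, -154) = -12474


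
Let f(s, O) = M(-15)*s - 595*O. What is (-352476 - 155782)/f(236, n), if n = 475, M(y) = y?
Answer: 508258/286165 ≈ 1.7761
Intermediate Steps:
f(s, O) = -595*O - 15*s (f(s, O) = -15*s - 595*O = -595*O - 15*s)
(-352476 - 155782)/f(236, n) = (-352476 - 155782)/(-595*475 - 15*236) = -508258/(-282625 - 3540) = -508258/(-286165) = -508258*(-1/286165) = 508258/286165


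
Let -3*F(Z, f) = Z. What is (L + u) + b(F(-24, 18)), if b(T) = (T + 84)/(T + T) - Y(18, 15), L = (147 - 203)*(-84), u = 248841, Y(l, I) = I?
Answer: 1014143/4 ≈ 2.5354e+5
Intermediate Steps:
F(Z, f) = -Z/3
L = 4704 (L = -56*(-84) = 4704)
b(T) = -15 + (84 + T)/(2*T) (b(T) = (T + 84)/(T + T) - 1*15 = (84 + T)/((2*T)) - 15 = (84 + T)*(1/(2*T)) - 15 = (84 + T)/(2*T) - 15 = -15 + (84 + T)/(2*T))
(L + u) + b(F(-24, 18)) = (4704 + 248841) + (-29/2 + 42/((-⅓*(-24)))) = 253545 + (-29/2 + 42/8) = 253545 + (-29/2 + 42*(⅛)) = 253545 + (-29/2 + 21/4) = 253545 - 37/4 = 1014143/4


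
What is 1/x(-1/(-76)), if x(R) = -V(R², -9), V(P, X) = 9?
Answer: -⅑ ≈ -0.11111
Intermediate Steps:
x(R) = -9 (x(R) = -1*9 = -9)
1/x(-1/(-76)) = 1/(-9) = -⅑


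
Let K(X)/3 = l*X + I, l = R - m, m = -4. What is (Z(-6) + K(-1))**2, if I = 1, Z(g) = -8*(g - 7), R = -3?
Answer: 10816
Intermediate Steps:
Z(g) = 56 - 8*g (Z(g) = -8*(-7 + g) = 56 - 8*g)
l = 1 (l = -3 - 1*(-4) = -3 + 4 = 1)
K(X) = 3 + 3*X (K(X) = 3*(1*X + 1) = 3*(X + 1) = 3*(1 + X) = 3 + 3*X)
(Z(-6) + K(-1))**2 = ((56 - 8*(-6)) + (3 + 3*(-1)))**2 = ((56 + 48) + (3 - 3))**2 = (104 + 0)**2 = 104**2 = 10816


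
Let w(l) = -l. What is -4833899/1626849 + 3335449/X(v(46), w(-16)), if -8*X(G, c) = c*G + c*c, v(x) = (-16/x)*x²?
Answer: 11474031/4960 ≈ 2313.3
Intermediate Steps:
v(x) = -16*x
X(G, c) = -c²/8 - G*c/8 (X(G, c) = -(c*G + c*c)/8 = -(G*c + c²)/8 = -(c² + G*c)/8 = -c²/8 - G*c/8)
-4833899/1626849 + 3335449/X(v(46), w(-16)) = -4833899/1626849 + 3335449/((-(-1*(-16))*(-16*46 - 1*(-16))/8)) = -4833899*1/1626849 + 3335449/((-⅛*16*(-736 + 16))) = -829/279 + 3335449/((-⅛*16*(-720))) = -829/279 + 3335449/1440 = 11474031/4960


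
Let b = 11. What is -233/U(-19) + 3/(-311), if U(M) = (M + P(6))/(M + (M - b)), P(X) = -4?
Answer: -3550756/7153 ≈ -496.40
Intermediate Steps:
U(M) = (-4 + M)/(-11 + 2*M) (U(M) = (M - 4)/(M + (M - 1*11)) = (-4 + M)/(M + (M - 11)) = (-4 + M)/(M + (-11 + M)) = (-4 + M)/(-11 + 2*M))
-233/U(-19) + 3/(-311) = -233*(-11 + 2*(-19))/(-4 - 19) + 3/(-311) = -233/(-23/(-11 - 38)) + 3*(-1/311) = -233/(-23/(-49)) - 3/311 = -233/((-1/49*(-23))) - 3/311 = -233/23/49 - 3/311 = -233*49/23 - 3/311 = -11417/23 - 3/311 = -3550756/7153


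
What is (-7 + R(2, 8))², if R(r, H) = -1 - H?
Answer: 256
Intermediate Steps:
(-7 + R(2, 8))² = (-7 + (-1 - 1*8))² = (-7 + (-1 - 8))² = (-7 - 9)² = (-16)² = 256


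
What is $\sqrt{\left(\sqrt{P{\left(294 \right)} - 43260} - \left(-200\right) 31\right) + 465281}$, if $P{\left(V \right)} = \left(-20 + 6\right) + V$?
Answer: $\sqrt{471481 + 2 i \sqrt{10745}} \approx 686.64 + 0.151 i$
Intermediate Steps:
$P{\left(V \right)} = -14 + V$
$\sqrt{\left(\sqrt{P{\left(294 \right)} - 43260} - \left(-200\right) 31\right) + 465281} = \sqrt{\left(\sqrt{\left(-14 + 294\right) - 43260} - \left(-200\right) 31\right) + 465281} = \sqrt{\left(\sqrt{280 - 43260} - -6200\right) + 465281} = \sqrt{\left(\sqrt{-42980} + 6200\right) + 465281} = \sqrt{\left(2 i \sqrt{10745} + 6200\right) + 465281} = \sqrt{\left(6200 + 2 i \sqrt{10745}\right) + 465281} = \sqrt{471481 + 2 i \sqrt{10745}}$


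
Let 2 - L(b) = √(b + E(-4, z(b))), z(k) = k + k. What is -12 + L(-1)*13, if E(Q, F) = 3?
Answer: 14 - 13*√2 ≈ -4.3848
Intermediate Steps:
z(k) = 2*k
L(b) = 2 - √(3 + b) (L(b) = 2 - √(b + 3) = 2 - √(3 + b))
-12 + L(-1)*13 = -12 + (2 - √(3 - 1))*13 = -12 + (2 - √2)*13 = -12 + (26 - 13*√2) = 14 - 13*√2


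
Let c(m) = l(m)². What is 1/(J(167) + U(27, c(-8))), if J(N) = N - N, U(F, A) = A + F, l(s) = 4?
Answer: 1/43 ≈ 0.023256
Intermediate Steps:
c(m) = 16 (c(m) = 4² = 16)
J(N) = 0
1/(J(167) + U(27, c(-8))) = 1/(0 + (16 + 27)) = 1/(0 + 43) = 1/43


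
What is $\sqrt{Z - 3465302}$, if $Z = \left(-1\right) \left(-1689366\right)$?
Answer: $8 i \sqrt{27749} \approx 1332.6 i$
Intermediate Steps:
$Z = 1689366$
$\sqrt{Z - 3465302} = \sqrt{1689366 - 3465302} = \sqrt{-1775936} = 8 i \sqrt{27749}$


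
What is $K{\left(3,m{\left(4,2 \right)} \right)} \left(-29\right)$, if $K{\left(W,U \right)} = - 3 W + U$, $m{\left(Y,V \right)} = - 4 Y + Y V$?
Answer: $493$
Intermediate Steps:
$m{\left(Y,V \right)} = - 4 Y + V Y$
$K{\left(W,U \right)} = U - 3 W$
$K{\left(3,m{\left(4,2 \right)} \right)} \left(-29\right) = \left(4 \left(-4 + 2\right) - 9\right) \left(-29\right) = \left(4 \left(-2\right) - 9\right) \left(-29\right) = \left(-8 - 9\right) \left(-29\right) = \left(-17\right) \left(-29\right) = 493$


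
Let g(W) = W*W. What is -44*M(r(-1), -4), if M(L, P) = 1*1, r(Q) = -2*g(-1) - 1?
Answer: -44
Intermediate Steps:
g(W) = W²
r(Q) = -3 (r(Q) = -2*(-1)² - 1 = -2*1 - 1 = -2 - 1 = -3)
M(L, P) = 1
-44*M(r(-1), -4) = -44*1 = -44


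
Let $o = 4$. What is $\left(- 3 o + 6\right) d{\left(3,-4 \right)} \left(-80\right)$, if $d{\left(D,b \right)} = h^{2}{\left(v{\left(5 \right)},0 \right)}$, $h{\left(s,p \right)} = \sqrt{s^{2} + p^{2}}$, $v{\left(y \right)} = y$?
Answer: $12000$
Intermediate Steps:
$h{\left(s,p \right)} = \sqrt{p^{2} + s^{2}}$
$d{\left(D,b \right)} = 25$ ($d{\left(D,b \right)} = \left(\sqrt{0^{2} + 5^{2}}\right)^{2} = \left(\sqrt{0 + 25}\right)^{2} = \left(\sqrt{25}\right)^{2} = 5^{2} = 25$)
$\left(- 3 o + 6\right) d{\left(3,-4 \right)} \left(-80\right) = \left(\left(-3\right) 4 + 6\right) 25 \left(-80\right) = \left(-12 + 6\right) 25 \left(-80\right) = \left(-6\right) 25 \left(-80\right) = \left(-150\right) \left(-80\right) = 12000$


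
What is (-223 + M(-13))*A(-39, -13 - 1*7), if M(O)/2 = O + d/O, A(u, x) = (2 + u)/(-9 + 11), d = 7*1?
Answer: 120287/26 ≈ 4626.4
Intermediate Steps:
d = 7
A(u, x) = 1 + u/2 (A(u, x) = (2 + u)/2 = (2 + u)*(½) = 1 + u/2)
M(O) = 2*O + 14/O (M(O) = 2*(O + 7/O) = 2*O + 14/O)
(-223 + M(-13))*A(-39, -13 - 1*7) = (-223 + (2*(-13) + 14/(-13)))*(1 + (½)*(-39)) = (-223 + (-26 + 14*(-1/13)))*(1 - 39/2) = (-223 + (-26 - 14/13))*(-37/2) = (-223 - 352/13)*(-37/2) = -3251/13*(-37/2) = 120287/26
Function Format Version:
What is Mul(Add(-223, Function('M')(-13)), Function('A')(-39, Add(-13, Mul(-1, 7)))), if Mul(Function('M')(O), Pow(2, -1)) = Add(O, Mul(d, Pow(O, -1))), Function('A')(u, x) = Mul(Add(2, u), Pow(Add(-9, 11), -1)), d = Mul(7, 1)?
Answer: Rational(120287, 26) ≈ 4626.4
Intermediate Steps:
d = 7
Function('A')(u, x) = Add(1, Mul(Rational(1, 2), u)) (Function('A')(u, x) = Mul(Add(2, u), Pow(2, -1)) = Mul(Add(2, u), Rational(1, 2)) = Add(1, Mul(Rational(1, 2), u)))
Function('M')(O) = Add(Mul(2, O), Mul(14, Pow(O, -1))) (Function('M')(O) = Mul(2, Add(O, Mul(7, Pow(O, -1)))) = Add(Mul(2, O), Mul(14, Pow(O, -1))))
Mul(Add(-223, Function('M')(-13)), Function('A')(-39, Add(-13, Mul(-1, 7)))) = Mul(Add(-223, Add(Mul(2, -13), Mul(14, Pow(-13, -1)))), Add(1, Mul(Rational(1, 2), -39))) = Mul(Add(-223, Add(-26, Mul(14, Rational(-1, 13)))), Add(1, Rational(-39, 2))) = Mul(Add(-223, Add(-26, Rational(-14, 13))), Rational(-37, 2)) = Mul(Add(-223, Rational(-352, 13)), Rational(-37, 2)) = Mul(Rational(-3251, 13), Rational(-37, 2)) = Rational(120287, 26)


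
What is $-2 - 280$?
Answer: $-282$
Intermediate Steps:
$-2 - 280 = -282$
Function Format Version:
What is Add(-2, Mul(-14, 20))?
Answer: -282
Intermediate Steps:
Add(-2, Mul(-14, 20)) = Add(-2, -280) = -282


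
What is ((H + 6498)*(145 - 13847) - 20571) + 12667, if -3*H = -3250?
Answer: -311662000/3 ≈ -1.0389e+8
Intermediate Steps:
H = 3250/3 (H = -⅓*(-3250) = 3250/3 ≈ 1083.3)
((H + 6498)*(145 - 13847) - 20571) + 12667 = ((3250/3 + 6498)*(145 - 13847) - 20571) + 12667 = ((22744/3)*(-13702) - 20571) + 12667 = (-311638288/3 - 20571) + 12667 = -311700001/3 + 12667 = -311662000/3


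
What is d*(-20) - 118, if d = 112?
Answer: -2358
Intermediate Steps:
d*(-20) - 118 = 112*(-20) - 118 = -2240 - 118 = -2358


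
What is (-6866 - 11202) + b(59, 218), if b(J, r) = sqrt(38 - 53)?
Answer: -18068 + I*sqrt(15) ≈ -18068.0 + 3.873*I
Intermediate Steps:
b(J, r) = I*sqrt(15) (b(J, r) = sqrt(-15) = I*sqrt(15))
(-6866 - 11202) + b(59, 218) = (-6866 - 11202) + I*sqrt(15) = -18068 + I*sqrt(15)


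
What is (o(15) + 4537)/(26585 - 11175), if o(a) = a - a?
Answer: 4537/15410 ≈ 0.29442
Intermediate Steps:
o(a) = 0
(o(15) + 4537)/(26585 - 11175) = (0 + 4537)/(26585 - 11175) = 4537/15410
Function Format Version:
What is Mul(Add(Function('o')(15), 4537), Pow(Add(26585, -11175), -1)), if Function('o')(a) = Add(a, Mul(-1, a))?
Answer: Rational(4537, 15410) ≈ 0.29442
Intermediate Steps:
Function('o')(a) = 0
Mul(Add(Function('o')(15), 4537), Pow(Add(26585, -11175), -1)) = Mul(Add(0, 4537), Pow(Add(26585, -11175), -1)) = Mul(4537, Pow(15410, -1)) = Mul(4537, Rational(1, 15410)) = Rational(4537, 15410)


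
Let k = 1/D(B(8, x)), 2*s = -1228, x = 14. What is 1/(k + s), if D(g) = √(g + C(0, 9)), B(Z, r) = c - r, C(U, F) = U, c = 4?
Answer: -6140/3769961 + I*√10/3769961 ≈ -0.0016287 + 8.3881e-7*I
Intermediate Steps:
s = -614 (s = (½)*(-1228) = -614)
B(Z, r) = 4 - r
D(g) = √g (D(g) = √(g + 0) = √g)
k = -I*√10/10 (k = 1/(√(4 - 1*14)) = 1/(√(4 - 14)) = 1/(√(-10)) = 1/(I*√10) = -I*√10/10 ≈ -0.31623*I)
1/(k + s) = 1/(-I*√10/10 - 614) = 1/(-614 - I*√10/10)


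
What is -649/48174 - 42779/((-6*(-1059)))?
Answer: -172079941/25508133 ≈ -6.7461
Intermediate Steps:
-649/48174 - 42779/((-6*(-1059))) = -649*1/48174 - 42779/6354 = -649/48174 - 42779*1/6354 = -649/48174 - 42779/6354 = -172079941/25508133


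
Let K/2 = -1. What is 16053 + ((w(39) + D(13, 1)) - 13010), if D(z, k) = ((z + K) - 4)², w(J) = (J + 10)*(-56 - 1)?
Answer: 299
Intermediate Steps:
K = -2 (K = 2*(-1) = -2)
w(J) = -570 - 57*J (w(J) = (10 + J)*(-57) = -570 - 57*J)
D(z, k) = (-6 + z)² (D(z, k) = ((z - 2) - 4)² = ((-2 + z) - 4)² = (-6 + z)²)
16053 + ((w(39) + D(13, 1)) - 13010) = 16053 + (((-570 - 57*39) + (-6 + 13)²) - 13010) = 16053 + (((-570 - 2223) + 7²) - 13010) = 16053 + ((-2793 + 49) - 13010) = 16053 + (-2744 - 13010) = 16053 - 15754 = 299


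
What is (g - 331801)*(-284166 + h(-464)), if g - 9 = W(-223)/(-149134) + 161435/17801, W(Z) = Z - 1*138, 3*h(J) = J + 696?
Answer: 375336042554123121241/3982101501 ≈ 9.4256e+10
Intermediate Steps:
h(J) = 232 + J/3 (h(J) = (J + 696)/3 = (696 + J)/3 = 232 + J/3)
W(Z) = -138 + Z (W(Z) = Z - 138 = -138 + Z)
g = 47974482457/2654734334 (g = 9 + ((-138 - 223)/(-149134) + 161435/17801) = 9 + (-361*(-1/149134) + 161435*(1/17801)) = 9 + (361/149134 + 161435/17801) = 9 + 24081873451/2654734334 = 47974482457/2654734334 ≈ 18.071)
(g - 331801)*(-284166 + h(-464)) = (47974482457/2654734334 - 331801)*(-284166 + (232 + (⅓)*(-464))) = -880795532273077*(-284166 + (232 - 464/3))/2654734334 = -880795532273077*(-284166 + 232/3)/2654734334 = -880795532273077/2654734334*(-852266/3) = 375336042554123121241/3982101501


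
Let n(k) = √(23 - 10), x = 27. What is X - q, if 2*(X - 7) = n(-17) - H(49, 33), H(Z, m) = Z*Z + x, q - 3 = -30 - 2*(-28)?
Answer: -1236 + √13/2 ≈ -1234.2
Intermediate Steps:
n(k) = √13
q = 29 (q = 3 + (-30 - 2*(-28)) = 3 + (-30 + 56) = 3 + 26 = 29)
H(Z, m) = 27 + Z² (H(Z, m) = Z*Z + 27 = Z² + 27 = 27 + Z²)
X = -1207 + √13/2 (X = 7 + (√13 - (27 + 49²))/2 = 7 + (√13 - (27 + 2401))/2 = 7 + (√13 - 1*2428)/2 = 7 + (√13 - 2428)/2 = 7 + (-2428 + √13)/2 = 7 + (-1214 + √13/2) = -1207 + √13/2 ≈ -1205.2)
X - q = (-1207 + √13/2) - 1*29 = (-1207 + √13/2) - 29 = -1236 + √13/2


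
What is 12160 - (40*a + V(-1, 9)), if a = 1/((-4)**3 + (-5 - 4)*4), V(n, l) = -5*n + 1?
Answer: 60772/5 ≈ 12154.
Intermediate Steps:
V(n, l) = 1 - 5*n
a = -1/100 (a = 1/(-64 - 9*4) = 1/(-64 - 36) = 1/(-100) = -1/100 ≈ -0.010000)
12160 - (40*a + V(-1, 9)) = 12160 - (40*(-1/100) + (1 - 5*(-1))) = 12160 - (-2/5 + (1 + 5)) = 12160 - (-2/5 + 6) = 12160 - 1*28/5 = 12160 - 28/5 = 60772/5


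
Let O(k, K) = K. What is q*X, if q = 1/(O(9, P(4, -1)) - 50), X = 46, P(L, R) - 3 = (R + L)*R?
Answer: -23/25 ≈ -0.92000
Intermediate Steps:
P(L, R) = 3 + R*(L + R) (P(L, R) = 3 + (R + L)*R = 3 + (L + R)*R = 3 + R*(L + R))
q = -1/50 (q = 1/((3 + (-1)² + 4*(-1)) - 50) = 1/((3 + 1 - 4) - 50) = 1/(0 - 50) = 1/(-50) = -1/50 ≈ -0.020000)
q*X = -1/50*46 = -23/25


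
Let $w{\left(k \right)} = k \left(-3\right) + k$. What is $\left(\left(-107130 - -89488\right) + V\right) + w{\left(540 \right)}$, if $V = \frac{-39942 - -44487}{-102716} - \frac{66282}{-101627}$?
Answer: $- \frac{195427349517707}{10438718932} \approx -18721.0$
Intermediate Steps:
$w{\left(k \right)} = - 2 k$ ($w{\left(k \right)} = - 3 k + k = - 2 k$)
$V = \frac{6346327197}{10438718932}$ ($V = \left(-39942 + 44487\right) \left(- \frac{1}{102716}\right) - - \frac{66282}{101627} = 4545 \left(- \frac{1}{102716}\right) + \frac{66282}{101627} = - \frac{4545}{102716} + \frac{66282}{101627} = \frac{6346327197}{10438718932} \approx 0.60796$)
$\left(\left(-107130 - -89488\right) + V\right) + w{\left(540 \right)} = \left(\left(-107130 - -89488\right) + \frac{6346327197}{10438718932}\right) - 1080 = \left(\left(-107130 + 89488\right) + \frac{6346327197}{10438718932}\right) - 1080 = \left(-17642 + \frac{6346327197}{10438718932}\right) - 1080 = - \frac{184153533071147}{10438718932} - 1080 = - \frac{195427349517707}{10438718932}$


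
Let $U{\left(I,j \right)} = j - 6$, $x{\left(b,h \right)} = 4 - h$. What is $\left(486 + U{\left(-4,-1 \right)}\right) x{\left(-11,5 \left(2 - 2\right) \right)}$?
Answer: $1916$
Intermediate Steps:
$U{\left(I,j \right)} = -6 + j$
$\left(486 + U{\left(-4,-1 \right)}\right) x{\left(-11,5 \left(2 - 2\right) \right)} = \left(486 - 7\right) \left(4 - 5 \left(2 - 2\right)\right) = \left(486 - 7\right) \left(4 - 5 \cdot 0\right) = 479 \left(4 - 0\right) = 479 \left(4 + 0\right) = 479 \cdot 4 = 1916$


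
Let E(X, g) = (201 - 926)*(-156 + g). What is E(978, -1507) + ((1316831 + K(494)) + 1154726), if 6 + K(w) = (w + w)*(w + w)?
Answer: 4653370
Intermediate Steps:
E(X, g) = 113100 - 725*g (E(X, g) = -725*(-156 + g) = 113100 - 725*g)
K(w) = -6 + 4*w² (K(w) = -6 + (w + w)*(w + w) = -6 + (2*w)*(2*w) = -6 + 4*w²)
E(978, -1507) + ((1316831 + K(494)) + 1154726) = (113100 - 725*(-1507)) + ((1316831 + (-6 + 4*494²)) + 1154726) = (113100 + 1092575) + ((1316831 + (-6 + 4*244036)) + 1154726) = 1205675 + ((1316831 + (-6 + 976144)) + 1154726) = 1205675 + ((1316831 + 976138) + 1154726) = 1205675 + (2292969 + 1154726) = 1205675 + 3447695 = 4653370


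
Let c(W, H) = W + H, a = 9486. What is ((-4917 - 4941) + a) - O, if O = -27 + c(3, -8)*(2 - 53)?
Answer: -600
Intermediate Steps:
c(W, H) = H + W
O = 228 (O = -27 + (-8 + 3)*(2 - 53) = -27 - 5*(-51) = -27 + 255 = 228)
((-4917 - 4941) + a) - O = ((-4917 - 4941) + 9486) - 1*228 = (-9858 + 9486) - 228 = -372 - 228 = -600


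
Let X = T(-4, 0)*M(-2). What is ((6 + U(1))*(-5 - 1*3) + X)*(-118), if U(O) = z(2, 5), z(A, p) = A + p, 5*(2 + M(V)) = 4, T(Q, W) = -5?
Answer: 11564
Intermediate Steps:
M(V) = -6/5 (M(V) = -2 + (⅕)*4 = -2 + ⅘ = -6/5)
U(O) = 7 (U(O) = 2 + 5 = 7)
X = 6 (X = -5*(-6/5) = 6)
((6 + U(1))*(-5 - 1*3) + X)*(-118) = ((6 + 7)*(-5 - 1*3) + 6)*(-118) = (13*(-5 - 3) + 6)*(-118) = (13*(-8) + 6)*(-118) = (-104 + 6)*(-118) = -98*(-118) = 11564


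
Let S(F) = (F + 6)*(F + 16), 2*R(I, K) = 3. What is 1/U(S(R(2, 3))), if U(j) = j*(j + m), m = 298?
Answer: 16/901425 ≈ 1.7750e-5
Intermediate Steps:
R(I, K) = 3/2 (R(I, K) = (1/2)*3 = 3/2)
S(F) = (6 + F)*(16 + F)
U(j) = j*(298 + j) (U(j) = j*(j + 298) = j*(298 + j))
1/U(S(R(2, 3))) = 1/((96 + (3/2)**2 + 22*(3/2))*(298 + (96 + (3/2)**2 + 22*(3/2)))) = 1/((96 + 9/4 + 33)*(298 + (96 + 9/4 + 33))) = 1/(525*(298 + 525/4)/4) = 1/((525/4)*(1717/4)) = 1/(901425/16) = 16/901425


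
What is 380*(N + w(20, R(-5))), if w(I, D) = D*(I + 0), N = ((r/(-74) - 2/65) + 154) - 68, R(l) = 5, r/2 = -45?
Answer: 34213756/481 ≈ 71131.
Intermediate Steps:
r = -90 (r = 2*(-45) = -90)
N = 209681/2405 (N = ((-90/(-74) - 2/65) + 154) - 68 = ((-90*(-1/74) - 2*1/65) + 154) - 68 = ((45/37 - 2/65) + 154) - 68 = (2851/2405 + 154) - 68 = 373221/2405 - 68 = 209681/2405 ≈ 87.185)
w(I, D) = D*I
380*(N + w(20, R(-5))) = 380*(209681/2405 + 5*20) = 380*(209681/2405 + 100) = 380*(450181/2405) = 34213756/481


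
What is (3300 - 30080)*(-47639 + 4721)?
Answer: 1149344040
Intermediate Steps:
(3300 - 30080)*(-47639 + 4721) = -26780*(-42918) = 1149344040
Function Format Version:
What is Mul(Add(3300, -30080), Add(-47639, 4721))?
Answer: 1149344040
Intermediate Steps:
Mul(Add(3300, -30080), Add(-47639, 4721)) = Mul(-26780, -42918) = 1149344040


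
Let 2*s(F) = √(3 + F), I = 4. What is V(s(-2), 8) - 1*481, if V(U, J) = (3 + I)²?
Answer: -432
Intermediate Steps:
s(F) = √(3 + F)/2
V(U, J) = 49 (V(U, J) = (3 + 4)² = 7² = 49)
V(s(-2), 8) - 1*481 = 49 - 1*481 = 49 - 481 = -432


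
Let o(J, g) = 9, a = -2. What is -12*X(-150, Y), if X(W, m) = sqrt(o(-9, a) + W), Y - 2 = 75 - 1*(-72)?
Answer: -12*I*sqrt(141) ≈ -142.49*I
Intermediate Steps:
Y = 149 (Y = 2 + (75 - 1*(-72)) = 2 + (75 + 72) = 2 + 147 = 149)
X(W, m) = sqrt(9 + W)
-12*X(-150, Y) = -12*sqrt(9 - 150) = -12*I*sqrt(141)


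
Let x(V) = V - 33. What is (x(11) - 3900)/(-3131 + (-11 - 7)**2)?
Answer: 3922/2807 ≈ 1.3972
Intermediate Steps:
x(V) = -33 + V
(x(11) - 3900)/(-3131 + (-11 - 7)**2) = ((-33 + 11) - 3900)/(-3131 + (-11 - 7)**2) = (-22 - 3900)/(-3131 + (-18)**2) = -3922/(-3131 + 324) = -3922/(-2807) = -3922*(-1/2807) = 3922/2807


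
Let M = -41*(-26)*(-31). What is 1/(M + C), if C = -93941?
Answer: -1/126987 ≈ -7.8748e-6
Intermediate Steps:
M = -33046 (M = 1066*(-31) = -33046)
1/(M + C) = 1/(-33046 - 93941) = 1/(-126987) = -1/126987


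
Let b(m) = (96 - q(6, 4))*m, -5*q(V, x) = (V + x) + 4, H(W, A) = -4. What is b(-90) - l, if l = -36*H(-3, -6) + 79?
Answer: -9115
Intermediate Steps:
q(V, x) = -⅘ - V/5 - x/5 (q(V, x) = -((V + x) + 4)/5 = -(4 + V + x)/5 = -⅘ - V/5 - x/5)
b(m) = 494*m/5 (b(m) = (96 - (-⅘ - ⅕*6 - ⅕*4))*m = (96 - (-⅘ - 6/5 - ⅘))*m = (96 - 1*(-14/5))*m = (96 + 14/5)*m = 494*m/5)
l = 223 (l = -36*(-4) + 79 = 144 + 79 = 223)
b(-90) - l = (494/5)*(-90) - 1*223 = -8892 - 223 = -9115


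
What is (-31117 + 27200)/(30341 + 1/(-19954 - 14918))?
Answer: -136593624/1058051351 ≈ -0.12910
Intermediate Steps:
(-31117 + 27200)/(30341 + 1/(-19954 - 14918)) = -3917/(30341 + 1/(-34872)) = -3917/(30341 - 1/34872) = -3917/1058051351/34872 = -3917*34872/1058051351 = -136593624/1058051351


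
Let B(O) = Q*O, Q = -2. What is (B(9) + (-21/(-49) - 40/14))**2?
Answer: 20449/49 ≈ 417.33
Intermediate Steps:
B(O) = -2*O
(B(9) + (-21/(-49) - 40/14))**2 = (-2*9 + (-21/(-49) - 40/14))**2 = (-18 + (-21*(-1/49) - 40*1/14))**2 = (-18 + (3/7 - 20/7))**2 = (-18 - 17/7)**2 = (-143/7)**2 = 20449/49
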